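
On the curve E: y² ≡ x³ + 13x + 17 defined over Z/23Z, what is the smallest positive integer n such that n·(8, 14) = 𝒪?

2P: tangent at (8, 14): λ = (3·8² + 13)/(2·14) ≡ 21/5. 5⁻¹ ≡ 14 (mod 23), so λ ≡ 21·14 ≡ 18.
  x = λ² - 8 - 8 = 324 - 16 ≡ 9; y = λ·(8 - 9) - 14 ≡ 14. → (9, 14)
3P: (9, 14) + (8, 14). λ = (14 - 14)/(8 - 9) ≡ 0/22 mod 23. 22⁻¹ ≡ 22 (mod 23), so λ ≡ 0.
  x = λ² - 9 - 8 = 0 - 17 ≡ 6; y = λ·(9 - 6) - 14 ≡ 9. → (6, 9)
4P: (6, 9) + (8, 14). λ = (14 - 9)/(8 - 6) ≡ 5/2 mod 23. 2⁻¹ ≡ 12 (mod 23), so λ ≡ 14.
  x = λ² - 6 - 8 = 196 - 14 ≡ 21; y = λ·(6 - 21) - 9 ≡ 11. → (21, 11)
5P: (21, 11) + (8, 14). λ = (14 - 11)/(8 - 21) ≡ 3/10 mod 23. 10⁻¹ ≡ 7 (mod 23), so λ ≡ 21.
  x = λ² - 21 - 8 = 441 - 29 ≡ 21; y = λ·(21 - 21) - 11 ≡ 12. → (21, 12)
6P: (21, 12) + (8, 14). λ = (14 - 12)/(8 - 21) ≡ 2/10 mod 23. 10⁻¹ ≡ 7 (mod 23), so λ ≡ 14.
  x = λ² - 21 - 8 = 196 - 29 ≡ 6; y = λ·(21 - 6) - 12 ≡ 14. → (6, 14)
7P: (6, 14) + (8, 14). λ = (14 - 14)/(8 - 6) ≡ 0/2 mod 23. 2⁻¹ ≡ 12 (mod 23), so λ ≡ 0.
  x = λ² - 6 - 8 = 0 - 14 ≡ 9; y = λ·(6 - 9) - 14 ≡ 9. → (9, 9)
8P: (9, 9) + (8, 14). λ = (14 - 9)/(8 - 9) ≡ 5/22 mod 23. 22⁻¹ ≡ 22 (mod 23) since 22·22 = 484 ≡ 1, so λ ≡ 18.
  x = λ² - 9 - 8 = 324 - 17 ≡ 8; y = λ·(9 - 8) - 9 ≡ 9. → (8, 9)
9P: (8, 9) + (8, 14): same x and y₁ ≡ -y₂, so the sum is 𝒪.
9P = 𝒪, so the order is 9.

9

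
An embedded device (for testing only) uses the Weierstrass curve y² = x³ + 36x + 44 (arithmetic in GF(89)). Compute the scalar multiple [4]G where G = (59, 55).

Double-and-add on 4 = (100)₂. Start with G = (59, 55) for the leading 1-bit.
double: tangent at (59, 55): λ = (3·59² + 36)/(2·55) ≡ 66/21. 21⁻¹ ≡ 17 (mod 89) since 21·17 = 357 ≡ 1, so λ ≡ 66·17 ≡ 54.
  x = λ² - 59 - 59 = 2916 - 118 ≡ 39; y = λ·(59 - 39) - 55 ≡ 46. → (39, 46)
double: tangent at (39, 46): λ = (3·39² + 36)/(2·46) ≡ 60/3. 3⁻¹ ≡ 30 (mod 89) since 3·30 = 90 ≡ 1, so λ ≡ 60·30 ≡ 20.
  x = λ² - 39 - 39 = 400 - 78 ≡ 55; y = λ·(39 - 55) - 46 ≡ 79. → (55, 79)

(55, 79)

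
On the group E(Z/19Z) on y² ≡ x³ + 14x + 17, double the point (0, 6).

(4, 2)

tangent at (0, 6): λ = (3·0² + 14)/(2·6) ≡ 14/12. 12⁻¹ ≡ 8 (mod 19), so λ ≡ 14·8 ≡ 17.
  x = λ² - 0 - 0 = 289 - 0 ≡ 4; y = λ·(0 - 4) - 6 ≡ 2. → (4, 2)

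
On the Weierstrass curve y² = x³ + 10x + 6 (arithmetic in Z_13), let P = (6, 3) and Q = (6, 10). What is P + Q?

The two points share x = 6 and their y-coordinates satisfy 3 + 10 ≡ 0 (mod 13), so they are inverses. Their sum is O.

O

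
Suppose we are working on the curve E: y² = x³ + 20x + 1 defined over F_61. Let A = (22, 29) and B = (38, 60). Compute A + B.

(22, 29) + (38, 60). λ = (60 - 29)/(38 - 22) ≡ 31/16 mod 61. 16⁻¹ ≡ 42 (mod 61) since 16·42 = 672 ≡ 1, so λ ≡ 21.
  x = λ² - 22 - 38 = 441 - 60 ≡ 15; y = λ·(22 - 15) - 29 ≡ 57. → (15, 57)

(15, 57)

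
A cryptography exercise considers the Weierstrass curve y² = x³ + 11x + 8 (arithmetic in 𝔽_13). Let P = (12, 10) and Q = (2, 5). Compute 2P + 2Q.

(7, 5)

First 2P:
Repeated addition: build up to 2P.
2P: tangent at (12, 10): λ = (3·12² + 11)/(2·10) ≡ 1/7. 7⁻¹ ≡ 2 (mod 13) since 7·2 = 14 ≡ 1, so λ ≡ 1·2 ≡ 2.
  x = λ² - 12 - 12 = 4 - 24 ≡ 6; y = λ·(12 - 6) - 10 ≡ 2. → (6, 2)
2P = (6, 2).
Next 2Q:
Repeated addition: build up to 2Q.
2Q: tangent at (2, 5): λ = (3·2² + 11)/(2·5) ≡ 10/10. 10⁻¹ ≡ 4 (mod 13), so λ ≡ 10·4 ≡ 1.
  x = λ² - 2 - 2 = 1 - 4 ≡ 10; y = λ·(2 - 10) - 5 ≡ 0. → (10, 0)
2Q = (10, 0).
Finally 2P + 2Q:
(6, 2) + (10, 0). λ = (0 - 2)/(10 - 6) ≡ 11/4 mod 13. 4⁻¹ ≡ 10 (mod 13), so λ ≡ 6.
  x = λ² - 6 - 10 = 36 - 16 ≡ 7; y = λ·(6 - 7) - 2 ≡ 5. → (7, 5)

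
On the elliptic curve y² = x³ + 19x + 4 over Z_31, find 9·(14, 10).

Write Q = (14, 10).
Repeated addition: build up to 9Q.
2Q: tangent at (14, 10): λ = (3·14² + 19)/(2·10) ≡ 18/20. 20⁻¹ ≡ 14 (mod 31) since 20·14 = 280 ≡ 1, so λ ≡ 18·14 ≡ 4.
  x = λ² - 14 - 14 = 16 - 28 ≡ 19; y = λ·(14 - 19) - 10 ≡ 1. → (19, 1)
3Q: (19, 1) + (14, 10). λ = (10 - 1)/(14 - 19) ≡ 9/26 mod 31. 26⁻¹ ≡ 6 (mod 31) since 26·6 = 156 ≡ 1, so λ ≡ 23.
  x = λ² - 19 - 14 = 529 - 33 ≡ 0; y = λ·(19 - 0) - 1 ≡ 2. → (0, 2)
4Q: (0, 2) + (14, 10). λ = (10 - 2)/(14 - 0) ≡ 8/14 mod 31. 14⁻¹ ≡ 20 (mod 31), so λ ≡ 5.
  x = λ² - 0 - 14 = 25 - 14 ≡ 11; y = λ·(0 - 11) - 2 ≡ 5. → (11, 5)
5Q: (11, 5) + (14, 10). λ = (10 - 5)/(14 - 11) ≡ 5/3 mod 31. 3⁻¹ ≡ 21 (mod 31), so λ ≡ 12.
  x = λ² - 11 - 14 = 144 - 25 ≡ 26; y = λ·(11 - 26) - 5 ≡ 1. → (26, 1)
6Q: (26, 1) + (14, 10). λ = (10 - 1)/(14 - 26) ≡ 9/19 mod 31. 19⁻¹ ≡ 18 (mod 31) since 19·18 = 342 ≡ 1, so λ ≡ 7.
  x = λ² - 26 - 14 = 49 - 40 ≡ 9; y = λ·(26 - 9) - 1 ≡ 25. → (9, 25)
7Q: (9, 25) + (14, 10). λ = (10 - 25)/(14 - 9) ≡ 16/5 mod 31. 5⁻¹ ≡ 25 (mod 31), so λ ≡ 28.
  x = λ² - 9 - 14 = 784 - 23 ≡ 17; y = λ·(9 - 17) - 25 ≡ 30. → (17, 30)
8Q: (17, 30) + (14, 10). λ = (10 - 30)/(14 - 17) ≡ 11/28 mod 31. 28⁻¹ ≡ 10 (mod 31), so λ ≡ 17.
  x = λ² - 17 - 14 = 289 - 31 ≡ 10; y = λ·(17 - 10) - 30 ≡ 27. → (10, 27)
9Q: (10, 27) + (14, 10). λ = (10 - 27)/(14 - 10) ≡ 14/4 mod 31. 4⁻¹ ≡ 8 (mod 31), so λ ≡ 19.
  x = λ² - 10 - 14 = 361 - 24 ≡ 27; y = λ·(10 - 27) - 27 ≡ 22. → (27, 22)

(27, 22)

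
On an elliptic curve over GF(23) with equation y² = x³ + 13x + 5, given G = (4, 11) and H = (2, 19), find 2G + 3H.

First 2G:
Repeated addition: build up to 2G.
2G: tangent at (4, 11): λ = (3·4² + 13)/(2·11) ≡ 15/22. 22⁻¹ ≡ 22 (mod 23), so λ ≡ 15·22 ≡ 8.
  x = λ² - 4 - 4 = 64 - 8 ≡ 10; y = λ·(4 - 10) - 11 ≡ 10. → (10, 10)
2G = (10, 10).
Next 3H:
Repeated addition: build up to 3H.
2H: tangent at (2, 19): λ = (3·2² + 13)/(2·19) ≡ 2/15. 15⁻¹ ≡ 20 (mod 23), so λ ≡ 2·20 ≡ 17.
  x = λ² - 2 - 2 = 289 - 4 ≡ 9; y = λ·(2 - 9) - 19 ≡ 0. → (9, 0)
3H: (9, 0) + (2, 19). λ = (19 - 0)/(2 - 9) ≡ 19/16 mod 23. 16⁻¹ ≡ 13 (mod 23) since 16·13 = 208 ≡ 1, so λ ≡ 17.
  x = λ² - 9 - 2 = 289 - 11 ≡ 2; y = λ·(9 - 2) - 0 ≡ 4. → (2, 4)
3H = (2, 4).
Finally 2G + 3H:
(10, 10) + (2, 4). λ = (4 - 10)/(2 - 10) ≡ 17/15 mod 23. 15⁻¹ ≡ 20 (mod 23) since 15·20 = 300 ≡ 1, so λ ≡ 18.
  x = λ² - 10 - 2 = 324 - 12 ≡ 13; y = λ·(10 - 13) - 10 ≡ 5. → (13, 5)

(13, 5)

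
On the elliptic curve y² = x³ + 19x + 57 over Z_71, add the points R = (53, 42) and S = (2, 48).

(53, 42) + (2, 48). λ = (48 - 42)/(2 - 53) ≡ 6/20 mod 71. 20⁻¹ ≡ 32 (mod 71) since 20·32 = 640 ≡ 1, so λ ≡ 50.
  x = λ² - 53 - 2 = 2500 - 55 ≡ 31; y = λ·(53 - 31) - 42 ≡ 64. → (31, 64)

(31, 64)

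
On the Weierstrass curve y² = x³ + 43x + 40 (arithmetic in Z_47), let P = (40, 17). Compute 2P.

(41, 41)

tangent at (40, 17): λ = (3·40² + 43)/(2·17) ≡ 2/34. 34⁻¹ ≡ 18 (mod 47), so λ ≡ 2·18 ≡ 36.
  x = λ² - 40 - 40 = 1296 - 80 ≡ 41; y = λ·(40 - 41) - 17 ≡ 41. → (41, 41)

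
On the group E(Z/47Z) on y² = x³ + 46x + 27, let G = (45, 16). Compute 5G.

Double-and-add on 5 = (101)₂. Start with G = (45, 16) for the leading 1-bit.
double: tangent at (45, 16): λ = (3·45² + 46)/(2·16) ≡ 11/32. 32⁻¹ ≡ 25 (mod 47) since 32·25 = 800 ≡ 1, so λ ≡ 11·25 ≡ 40.
  x = λ² - 45 - 45 = 1600 - 90 ≡ 6; y = λ·(45 - 6) - 16 ≡ 40. → (6, 40)
double: tangent at (6, 40): λ = (3·6² + 46)/(2·40) ≡ 13/33. 33⁻¹ ≡ 10 (mod 47), so λ ≡ 13·10 ≡ 36.
  x = λ² - 6 - 6 = 1296 - 12 ≡ 15; y = λ·(6 - 15) - 40 ≡ 12. → (15, 12)
add G: (15, 12) + (45, 16). λ = (16 - 12)/(45 - 15) ≡ 4/30 mod 47. 30⁻¹ ≡ 11 (mod 47), so λ ≡ 44.
  x = λ² - 15 - 45 = 1936 - 60 ≡ 43; y = λ·(15 - 43) - 12 ≡ 25. → (43, 25)

(43, 25)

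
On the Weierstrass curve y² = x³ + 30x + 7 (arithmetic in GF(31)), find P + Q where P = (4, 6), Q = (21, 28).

(4, 6) + (21, 28). λ = (28 - 6)/(21 - 4) ≡ 22/17 mod 31. 17⁻¹ ≡ 11 (mod 31), so λ ≡ 25.
  x = λ² - 4 - 21 = 625 - 25 ≡ 11; y = λ·(4 - 11) - 6 ≡ 5. → (11, 5)

(11, 5)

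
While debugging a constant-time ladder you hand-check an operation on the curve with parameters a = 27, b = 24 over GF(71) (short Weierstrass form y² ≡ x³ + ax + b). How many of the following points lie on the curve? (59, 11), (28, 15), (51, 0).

1

(59, 11): 11² ≡ 50, rhs ≡ 31 → off.
(28, 15): 15² ≡ 12, rhs ≡ 12 → on.
(51, 0): 0² ≡ 0, rhs ≡ 4 → off.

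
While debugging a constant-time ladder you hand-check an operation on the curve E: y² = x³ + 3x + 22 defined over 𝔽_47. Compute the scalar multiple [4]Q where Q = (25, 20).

Double-and-add on 4 = (100)₂. Start with Q = (25, 20) for the leading 1-bit.
double: tangent at (25, 20): λ = (3·25² + 3)/(2·20) ≡ 45/40. 40⁻¹ ≡ 20 (mod 47), so λ ≡ 45·20 ≡ 7.
  x = λ² - 25 - 25 = 49 - 50 ≡ 46; y = λ·(25 - 46) - 20 ≡ 21. → (46, 21)
double: tangent at (46, 21): λ = (3·46² + 3)/(2·21) ≡ 6/42. 42⁻¹ ≡ 28 (mod 47), so λ ≡ 6·28 ≡ 27.
  x = λ² - 46 - 46 = 729 - 92 ≡ 26; y = λ·(46 - 26) - 21 ≡ 2. → (26, 2)

(26, 2)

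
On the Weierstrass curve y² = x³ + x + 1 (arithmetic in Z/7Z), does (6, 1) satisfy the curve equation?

y² = 1² ≡ 1; x³ + 1x + 1 = 223 ≡ 6 (mod 7). 1 ≠ 6.

no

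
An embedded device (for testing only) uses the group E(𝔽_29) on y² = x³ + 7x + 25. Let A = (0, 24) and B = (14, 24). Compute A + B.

(15, 5)

(0, 24) + (14, 24). λ = (24 - 24)/(14 - 0) ≡ 0/14 mod 29. 14⁻¹ ≡ 27 (mod 29) since 14·27 = 378 ≡ 1, so λ ≡ 0.
  x = λ² - 0 - 14 = 0 - 14 ≡ 15; y = λ·(0 - 15) - 24 ≡ 5. → (15, 5)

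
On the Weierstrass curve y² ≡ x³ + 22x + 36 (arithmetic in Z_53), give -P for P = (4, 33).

-(4, 33) = (4, -33 mod 53) = (4, 20).

(4, 20)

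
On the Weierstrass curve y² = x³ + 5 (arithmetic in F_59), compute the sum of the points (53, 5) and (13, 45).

(53, 54)

(53, 5) + (13, 45). λ = (45 - 5)/(13 - 53) ≡ 40/19 mod 59. 19⁻¹ ≡ 28 (mod 59) since 19·28 = 532 ≡ 1, so λ ≡ 58.
  x = λ² - 53 - 13 = 3364 - 66 ≡ 53; y = λ·(53 - 53) - 5 ≡ 54. → (53, 54)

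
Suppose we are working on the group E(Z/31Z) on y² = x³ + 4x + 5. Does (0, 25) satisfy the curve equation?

yes

y² = 25² ≡ 5; x³ + 4x + 5 = 5 ≡ 5 (mod 31). 5 = 5.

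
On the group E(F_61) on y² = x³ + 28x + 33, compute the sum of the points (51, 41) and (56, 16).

(40, 26)

(51, 41) + (56, 16). λ = (16 - 41)/(56 - 51) ≡ 36/5 mod 61. 5⁻¹ ≡ 49 (mod 61), so λ ≡ 56.
  x = λ² - 51 - 56 = 3136 - 107 ≡ 40; y = λ·(51 - 40) - 41 ≡ 26. → (40, 26)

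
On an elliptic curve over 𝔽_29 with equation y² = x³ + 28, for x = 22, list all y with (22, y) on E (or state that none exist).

x³ + 0x + 28 = 10676 ≡ 4 (mod 29).
Square roots of 4 mod 29: 2 and 27 (since 2² = 4 ≡ 4).

2, 27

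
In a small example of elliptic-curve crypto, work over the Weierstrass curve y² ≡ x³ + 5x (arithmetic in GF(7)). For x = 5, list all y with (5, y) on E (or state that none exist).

none

x³ + 5x + 0 = 150 ≡ 3 (mod 7).
3 is a non-residue mod 7; no y exists.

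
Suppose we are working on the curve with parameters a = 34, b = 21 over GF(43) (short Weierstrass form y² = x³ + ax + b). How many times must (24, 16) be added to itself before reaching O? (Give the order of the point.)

2P: tangent at (24, 16): λ = (3·24² + 34)/(2·16) ≡ 42/32. 32⁻¹ ≡ 39 (mod 43), so λ ≡ 42·39 ≡ 4.
  x = λ² - 24 - 24 = 16 - 48 ≡ 11; y = λ·(24 - 11) - 16 ≡ 36. → (11, 36)
3P: (11, 36) + (24, 16). λ = (16 - 36)/(24 - 11) ≡ 23/13 mod 43. 13⁻¹ ≡ 10 (mod 43) since 13·10 = 130 ≡ 1, so λ ≡ 15.
  x = λ² - 11 - 24 = 225 - 35 ≡ 18; y = λ·(11 - 18) - 36 ≡ 31. → (18, 31)
4P: (18, 31) + (24, 16). λ = (16 - 31)/(24 - 18) ≡ 28/6 mod 43. 6⁻¹ ≡ 36 (mod 43) since 6·36 = 216 ≡ 1, so λ ≡ 19.
  x = λ² - 18 - 24 = 361 - 42 ≡ 18; y = λ·(18 - 18) - 31 ≡ 12. → (18, 12)
5P: (18, 12) + (24, 16). λ = (16 - 12)/(24 - 18) ≡ 4/6 mod 43. 6⁻¹ ≡ 36 (mod 43) since 6·36 = 216 ≡ 1, so λ ≡ 15.
  x = λ² - 18 - 24 = 225 - 42 ≡ 11; y = λ·(18 - 11) - 12 ≡ 7. → (11, 7)
6P: (11, 7) + (24, 16). λ = (16 - 7)/(24 - 11) ≡ 9/13 mod 43. 13⁻¹ ≡ 10 (mod 43), so λ ≡ 4.
  x = λ² - 11 - 24 = 16 - 35 ≡ 24; y = λ·(11 - 24) - 7 ≡ 27. → (24, 27)
7P: (24, 27) + (24, 16): same x and y₁ ≡ -y₂, so the sum is O.
7P = O, so the order is 7.

7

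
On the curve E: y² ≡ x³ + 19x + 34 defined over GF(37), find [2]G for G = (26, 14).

tangent at (26, 14): λ = (3·26² + 19)/(2·14) ≡ 12/28. 28⁻¹ ≡ 4 (mod 37) since 28·4 = 112 ≡ 1, so λ ≡ 12·4 ≡ 11.
  x = λ² - 26 - 26 = 121 - 52 ≡ 32; y = λ·(26 - 32) - 14 ≡ 31. → (32, 31)

(32, 31)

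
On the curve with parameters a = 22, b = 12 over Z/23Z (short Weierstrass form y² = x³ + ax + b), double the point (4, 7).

tangent at (4, 7): λ = (3·4² + 22)/(2·7) ≡ 1/14. 14⁻¹ ≡ 5 (mod 23), so λ ≡ 1·5 ≡ 5.
  x = λ² - 4 - 4 = 25 - 8 ≡ 17; y = λ·(4 - 17) - 7 ≡ 20. → (17, 20)

(17, 20)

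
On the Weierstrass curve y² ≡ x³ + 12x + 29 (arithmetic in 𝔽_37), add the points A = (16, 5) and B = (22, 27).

(33, 19)

(16, 5) + (22, 27). λ = (27 - 5)/(22 - 16) ≡ 22/6 mod 37. 6⁻¹ ≡ 31 (mod 37) since 6·31 = 186 ≡ 1, so λ ≡ 16.
  x = λ² - 16 - 22 = 256 - 38 ≡ 33; y = λ·(16 - 33) - 5 ≡ 19. → (33, 19)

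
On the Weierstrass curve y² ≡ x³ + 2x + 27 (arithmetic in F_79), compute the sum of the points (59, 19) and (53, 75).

(59, 19) + (53, 75). λ = (75 - 19)/(53 - 59) ≡ 56/73 mod 79. 73⁻¹ ≡ 13 (mod 79), so λ ≡ 17.
  x = λ² - 59 - 53 = 289 - 112 ≡ 19; y = λ·(59 - 19) - 19 ≡ 29. → (19, 29)

(19, 29)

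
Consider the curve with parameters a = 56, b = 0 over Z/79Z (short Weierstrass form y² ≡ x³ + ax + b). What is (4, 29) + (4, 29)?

tangent at (4, 29): λ = (3·4² + 56)/(2·29) ≡ 25/58. 58⁻¹ ≡ 15 (mod 79), so λ ≡ 25·15 ≡ 59.
  x = λ² - 4 - 4 = 3481 - 8 ≡ 76; y = λ·(4 - 76) - 29 ≡ 68. → (76, 68)

(76, 68)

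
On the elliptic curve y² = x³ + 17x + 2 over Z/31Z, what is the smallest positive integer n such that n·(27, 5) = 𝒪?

3

2P: tangent at (27, 5): λ = (3·27² + 17)/(2·5) ≡ 3/10. 10⁻¹ ≡ 28 (mod 31) since 10·28 = 280 ≡ 1, so λ ≡ 3·28 ≡ 22.
  x = λ² - 27 - 27 = 484 - 54 ≡ 27; y = λ·(27 - 27) - 5 ≡ 26. → (27, 26)
3P: (27, 26) + (27, 5): same x and y₁ ≡ -y₂, so the sum is 𝒪.
3P = 𝒪, so the order is 3.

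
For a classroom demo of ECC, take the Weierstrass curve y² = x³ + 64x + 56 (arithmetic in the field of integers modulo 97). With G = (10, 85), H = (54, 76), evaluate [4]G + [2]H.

First 4G:
Repeated addition: build up to 4G.
2G: tangent at (10, 85): λ = (3·10² + 64)/(2·85) ≡ 73/73. 73⁻¹ ≡ 4 (mod 97) since 73·4 = 292 ≡ 1, so λ ≡ 73·4 ≡ 1.
  x = λ² - 10 - 10 = 1 - 20 ≡ 78; y = λ·(10 - 78) - 85 ≡ 41. → (78, 41)
3G: (78, 41) + (10, 85). λ = (85 - 41)/(10 - 78) ≡ 44/29 mod 97. 29⁻¹ ≡ 87 (mod 97) since 29·87 = 2523 ≡ 1, so λ ≡ 45.
  x = λ² - 78 - 10 = 2025 - 88 ≡ 94; y = λ·(78 - 94) - 41 ≡ 15. → (94, 15)
4G: (94, 15) + (10, 85). λ = (85 - 15)/(10 - 94) ≡ 70/13 mod 97. 13⁻¹ ≡ 15 (mod 97) since 13·15 = 195 ≡ 1, so λ ≡ 80.
  x = λ² - 94 - 10 = 6400 - 104 ≡ 88; y = λ·(94 - 88) - 15 ≡ 77. → (88, 77)
4G = (88, 77).
Next 2H:
Repeated addition: build up to 2H.
2H: tangent at (54, 76): λ = (3·54² + 64)/(2·76) ≡ 82/55. 55⁻¹ ≡ 30 (mod 97), so λ ≡ 82·30 ≡ 35.
  x = λ² - 54 - 54 = 1225 - 108 ≡ 50; y = λ·(54 - 50) - 76 ≡ 64. → (50, 64)
2H = (50, 64).
Finally 4G + 2H:
(88, 77) + (50, 64). λ = (64 - 77)/(50 - 88) ≡ 84/59 mod 97. 59⁻¹ ≡ 74 (mod 97) since 59·74 = 4366 ≡ 1, so λ ≡ 8.
  x = λ² - 88 - 50 = 64 - 138 ≡ 23; y = λ·(88 - 23) - 77 ≡ 55. → (23, 55)

(23, 55)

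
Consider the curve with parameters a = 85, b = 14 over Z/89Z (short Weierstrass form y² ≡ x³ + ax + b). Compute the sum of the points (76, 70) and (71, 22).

(76, 70) + (71, 22). λ = (22 - 70)/(71 - 76) ≡ 41/84 mod 89. 84⁻¹ ≡ 71 (mod 89), so λ ≡ 63.
  x = λ² - 76 - 71 = 3969 - 147 ≡ 84; y = λ·(76 - 84) - 70 ≡ 49. → (84, 49)

(84, 49)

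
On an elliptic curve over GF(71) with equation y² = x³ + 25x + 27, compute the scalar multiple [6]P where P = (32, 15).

Repeated addition: build up to 6P.
2P: tangent at (32, 15): λ = (3·32² + 25)/(2·15) ≡ 44/30. 30⁻¹ ≡ 45 (mod 71) since 30·45 = 1350 ≡ 1, so λ ≡ 44·45 ≡ 63.
  x = λ² - 32 - 32 = 3969 - 64 ≡ 0; y = λ·(32 - 0) - 15 ≡ 13. → (0, 13)
3P: (0, 13) + (32, 15). λ = (15 - 13)/(32 - 0) ≡ 2/32 mod 71. 32⁻¹ ≡ 20 (mod 71) since 32·20 = 640 ≡ 1, so λ ≡ 40.
  x = λ² - 0 - 32 = 1600 - 32 ≡ 6; y = λ·(0 - 6) - 13 ≡ 31. → (6, 31)
4P: (6, 31) + (32, 15). λ = (15 - 31)/(32 - 6) ≡ 55/26 mod 71. 26⁻¹ ≡ 41 (mod 71), so λ ≡ 54.
  x = λ² - 6 - 32 = 2916 - 38 ≡ 38; y = λ·(6 - 38) - 31 ≡ 16. → (38, 16)
5P: (38, 16) + (32, 15). λ = (15 - 16)/(32 - 38) ≡ 70/65 mod 71. 65⁻¹ ≡ 59 (mod 71), so λ ≡ 12.
  x = λ² - 38 - 32 = 144 - 70 ≡ 3; y = λ·(38 - 3) - 16 ≡ 49. → (3, 49)
6P: (3, 49) + (32, 15). λ = (15 - 49)/(32 - 3) ≡ 37/29 mod 71. 29⁻¹ ≡ 49 (mod 71) since 29·49 = 1421 ≡ 1, so λ ≡ 38.
  x = λ² - 3 - 32 = 1444 - 35 ≡ 60; y = λ·(3 - 60) - 49 ≡ 57. → (60, 57)

(60, 57)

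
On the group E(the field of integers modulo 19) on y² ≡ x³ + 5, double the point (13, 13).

tangent at (13, 13): λ = (3·13² + 0)/(2·13) ≡ 13/7. 7⁻¹ ≡ 11 (mod 19), so λ ≡ 13·11 ≡ 10.
  x = λ² - 13 - 13 = 100 - 26 ≡ 17; y = λ·(13 - 17) - 13 ≡ 4. → (17, 4)

(17, 4)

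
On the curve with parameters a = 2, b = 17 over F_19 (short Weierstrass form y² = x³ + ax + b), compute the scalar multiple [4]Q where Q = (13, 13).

(6, 6)

Double-and-add on 4 = (100)₂. Start with Q = (13, 13) for the leading 1-bit.
double: tangent at (13, 13): λ = (3·13² + 2)/(2·13) ≡ 15/7. 7⁻¹ ≡ 11 (mod 19), so λ ≡ 15·11 ≡ 13.
  x = λ² - 13 - 13 = 169 - 26 ≡ 10; y = λ·(13 - 10) - 13 ≡ 7. → (10, 7)
double: tangent at (10, 7): λ = (3·10² + 2)/(2·7) ≡ 17/14. 14⁻¹ ≡ 15 (mod 19), so λ ≡ 17·15 ≡ 8.
  x = λ² - 10 - 10 = 64 - 20 ≡ 6; y = λ·(10 - 6) - 7 ≡ 6. → (6, 6)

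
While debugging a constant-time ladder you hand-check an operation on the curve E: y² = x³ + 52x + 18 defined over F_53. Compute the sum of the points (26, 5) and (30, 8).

(26, 5) + (30, 8). λ = (8 - 5)/(30 - 26) ≡ 3/4 mod 53. 4⁻¹ ≡ 40 (mod 53) since 4·40 = 160 ≡ 1, so λ ≡ 14.
  x = λ² - 26 - 30 = 196 - 56 ≡ 34; y = λ·(26 - 34) - 5 ≡ 42. → (34, 42)

(34, 42)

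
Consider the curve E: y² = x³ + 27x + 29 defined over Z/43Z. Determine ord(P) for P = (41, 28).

7

2P: tangent at (41, 28): λ = (3·41² + 27)/(2·28) ≡ 39/13. 13⁻¹ ≡ 10 (mod 43) since 13·10 = 130 ≡ 1, so λ ≡ 39·10 ≡ 3.
  x = λ² - 41 - 41 = 9 - 82 ≡ 13; y = λ·(41 - 13) - 28 ≡ 13. → (13, 13)
3P: (13, 13) + (41, 28). λ = (28 - 13)/(41 - 13) ≡ 15/28 mod 43. 28⁻¹ ≡ 20 (mod 43) since 28·20 = 560 ≡ 1, so λ ≡ 42.
  x = λ² - 13 - 41 = 1764 - 54 ≡ 33; y = λ·(13 - 33) - 13 ≡ 7. → (33, 7)
4P: (33, 7) + (41, 28). λ = (28 - 7)/(41 - 33) ≡ 21/8 mod 43. 8⁻¹ ≡ 27 (mod 43), so λ ≡ 8.
  x = λ² - 33 - 41 = 64 - 74 ≡ 33; y = λ·(33 - 33) - 7 ≡ 36. → (33, 36)
5P: (33, 36) + (41, 28). λ = (28 - 36)/(41 - 33) ≡ 35/8 mod 43. 8⁻¹ ≡ 27 (mod 43) since 8·27 = 216 ≡ 1, so λ ≡ 42.
  x = λ² - 33 - 41 = 1764 - 74 ≡ 13; y = λ·(33 - 13) - 36 ≡ 30. → (13, 30)
6P: (13, 30) + (41, 28). λ = (28 - 30)/(41 - 13) ≡ 41/28 mod 43. 28⁻¹ ≡ 20 (mod 43), so λ ≡ 3.
  x = λ² - 13 - 41 = 9 - 54 ≡ 41; y = λ·(13 - 41) - 30 ≡ 15. → (41, 15)
7P: (41, 15) + (41, 28): same x and y₁ ≡ -y₂, so the sum is O.
7P = O, so the order is 7.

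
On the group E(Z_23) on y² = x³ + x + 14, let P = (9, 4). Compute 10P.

Repeated addition: build up to 10P.
2P: tangent at (9, 4): λ = (3·9² + 1)/(2·4) ≡ 14/8. 8⁻¹ ≡ 3 (mod 23), so λ ≡ 14·3 ≡ 19.
  x = λ² - 9 - 9 = 361 - 18 ≡ 21; y = λ·(9 - 21) - 4 ≡ 21. → (21, 21)
3P: (21, 21) + (9, 4). λ = (4 - 21)/(9 - 21) ≡ 6/11 mod 23. 11⁻¹ ≡ 21 (mod 23), so λ ≡ 11.
  x = λ² - 21 - 9 = 121 - 30 ≡ 22; y = λ·(21 - 22) - 21 ≡ 14. → (22, 14)
4P: (22, 14) + (9, 4). λ = (4 - 14)/(9 - 22) ≡ 13/10 mod 23. 10⁻¹ ≡ 7 (mod 23), so λ ≡ 22.
  x = λ² - 22 - 9 = 484 - 31 ≡ 16; y = λ·(22 - 16) - 14 ≡ 3. → (16, 3)
5P: (16, 3) + (9, 4). λ = (4 - 3)/(9 - 16) ≡ 1/16 mod 23. 16⁻¹ ≡ 13 (mod 23), so λ ≡ 13.
  x = λ² - 16 - 9 = 169 - 25 ≡ 6; y = λ·(16 - 6) - 3 ≡ 12. → (6, 12)
6P: (6, 12) + (9, 4). λ = (4 - 12)/(9 - 6) ≡ 15/3 mod 23. 3⁻¹ ≡ 8 (mod 23), so λ ≡ 5.
  x = λ² - 6 - 9 = 25 - 15 ≡ 10; y = λ·(6 - 10) - 12 ≡ 14. → (10, 14)
7P: (10, 14) + (9, 4). λ = (4 - 14)/(9 - 10) ≡ 13/22 mod 23. 22⁻¹ ≡ 22 (mod 23), so λ ≡ 10.
  x = λ² - 10 - 9 = 100 - 19 ≡ 12; y = λ·(10 - 12) - 14 ≡ 12. → (12, 12)
8P: (12, 12) + (9, 4). λ = (4 - 12)/(9 - 12) ≡ 15/20 mod 23. 20⁻¹ ≡ 15 (mod 23), so λ ≡ 18.
  x = λ² - 12 - 9 = 324 - 21 ≡ 4; y = λ·(12 - 4) - 12 ≡ 17. → (4, 17)
9P: (4, 17) + (9, 4). λ = (4 - 17)/(9 - 4) ≡ 10/5 mod 23. 5⁻¹ ≡ 14 (mod 23) since 5·14 = 70 ≡ 1, so λ ≡ 2.
  x = λ² - 4 - 9 = 4 - 13 ≡ 14; y = λ·(4 - 14) - 17 ≡ 9. → (14, 9)
10P: (14, 9) + (9, 4). λ = (4 - 9)/(9 - 14) ≡ 18/18 mod 23. 18⁻¹ ≡ 9 (mod 23), so λ ≡ 1.
  x = λ² - 14 - 9 = 1 - 23 ≡ 1; y = λ·(14 - 1) - 9 ≡ 4. → (1, 4)

(1, 4)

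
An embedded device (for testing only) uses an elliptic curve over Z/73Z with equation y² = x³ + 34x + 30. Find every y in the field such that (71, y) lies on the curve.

x³ + 34x + 30 = 360355 ≡ 27 (mod 73).
Square roots of 27 mod 73: 10 and 63 (since 10² = 100 ≡ 27).

10, 63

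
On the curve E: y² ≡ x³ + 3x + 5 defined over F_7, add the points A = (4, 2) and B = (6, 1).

(4, 2) + (6, 1). λ = (1 - 2)/(6 - 4) ≡ 6/2 mod 7. 2⁻¹ ≡ 4 (mod 7), so λ ≡ 3.
  x = λ² - 4 - 6 = 9 - 10 ≡ 6; y = λ·(4 - 6) - 2 ≡ 6. → (6, 6)

(6, 6)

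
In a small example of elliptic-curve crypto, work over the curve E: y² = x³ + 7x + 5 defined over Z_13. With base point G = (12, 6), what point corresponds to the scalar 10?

(1, 0)

Repeated addition: build up to 10G.
2G: tangent at (12, 6): λ = (3·12² + 7)/(2·6) ≡ 10/12. 12⁻¹ ≡ 12 (mod 13) since 12·12 = 144 ≡ 1, so λ ≡ 10·12 ≡ 3.
  x = λ² - 12 - 12 = 9 - 24 ≡ 11; y = λ·(12 - 11) - 6 ≡ 10. → (11, 10)
3G: (11, 10) + (12, 6). λ = (6 - 10)/(12 - 11) ≡ 9/1 mod 13. 1⁻¹ ≡ 1 (mod 13) since 1·1 = 1 ≡ 1, so λ ≡ 9.
  x = λ² - 11 - 12 = 81 - 23 ≡ 6; y = λ·(11 - 6) - 10 ≡ 9. → (6, 9)
4G: (6, 9) + (12, 6). λ = (6 - 9)/(12 - 6) ≡ 10/6 mod 13. 6⁻¹ ≡ 11 (mod 13), so λ ≡ 6.
  x = λ² - 6 - 12 = 36 - 18 ≡ 5; y = λ·(6 - 5) - 9 ≡ 10. → (5, 10)
5G: (5, 10) + (12, 6). λ = (6 - 10)/(12 - 5) ≡ 9/7 mod 13. 7⁻¹ ≡ 2 (mod 13) since 7·2 = 14 ≡ 1, so λ ≡ 5.
  x = λ² - 5 - 12 = 25 - 17 ≡ 8; y = λ·(5 - 8) - 10 ≡ 1. → (8, 1)
6G: (8, 1) + (12, 6). λ = (6 - 1)/(12 - 8) ≡ 5/4 mod 13. 4⁻¹ ≡ 10 (mod 13) since 4·10 = 40 ≡ 1, so λ ≡ 11.
  x = λ² - 8 - 12 = 121 - 20 ≡ 10; y = λ·(8 - 10) - 1 ≡ 3. → (10, 3)
7G: (10, 3) + (12, 6). λ = (6 - 3)/(12 - 10) ≡ 3/2 mod 13. 2⁻¹ ≡ 7 (mod 13), so λ ≡ 8.
  x = λ² - 10 - 12 = 64 - 22 ≡ 3; y = λ·(10 - 3) - 3 ≡ 1. → (3, 1)
8G: (3, 1) + (12, 6). λ = (6 - 1)/(12 - 3) ≡ 5/9 mod 13. 9⁻¹ ≡ 3 (mod 13), so λ ≡ 2.
  x = λ² - 3 - 12 = 4 - 15 ≡ 2; y = λ·(3 - 2) - 1 ≡ 1. → (2, 1)
9G: (2, 1) + (12, 6). λ = (6 - 1)/(12 - 2) ≡ 5/10 mod 13. 10⁻¹ ≡ 4 (mod 13) since 10·4 = 40 ≡ 1, so λ ≡ 7.
  x = λ² - 2 - 12 = 49 - 14 ≡ 9; y = λ·(2 - 9) - 1 ≡ 2. → (9, 2)
10G: (9, 2) + (12, 6). λ = (6 - 2)/(12 - 9) ≡ 4/3 mod 13. 3⁻¹ ≡ 9 (mod 13), so λ ≡ 10.
  x = λ² - 9 - 12 = 100 - 21 ≡ 1; y = λ·(9 - 1) - 2 ≡ 0. → (1, 0)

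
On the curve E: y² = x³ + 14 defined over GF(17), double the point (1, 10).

(16, 9)

tangent at (1, 10): λ = (3·1² + 0)/(2·10) ≡ 3/3. 3⁻¹ ≡ 6 (mod 17), so λ ≡ 3·6 ≡ 1.
  x = λ² - 1 - 1 = 1 - 2 ≡ 16; y = λ·(1 - 16) - 10 ≡ 9. → (16, 9)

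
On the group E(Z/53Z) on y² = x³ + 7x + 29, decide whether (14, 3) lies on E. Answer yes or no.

y² = 3² ≡ 9; x³ + 7x + 29 = 2871 ≡ 9 (mod 53). 9 = 9.

yes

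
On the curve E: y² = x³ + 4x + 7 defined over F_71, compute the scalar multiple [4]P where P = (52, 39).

(5, 9)

Repeated addition: build up to 4P.
2P: tangent at (52, 39): λ = (3·52² + 4)/(2·39) ≡ 22/7. 7⁻¹ ≡ 61 (mod 71), so λ ≡ 22·61 ≡ 64.
  x = λ² - 52 - 52 = 4096 - 104 ≡ 16; y = λ·(52 - 16) - 39 ≡ 64. → (16, 64)
3P: (16, 64) + (52, 39). λ = (39 - 64)/(52 - 16) ≡ 46/36 mod 71. 36⁻¹ ≡ 2 (mod 71), so λ ≡ 21.
  x = λ² - 16 - 52 = 441 - 68 ≡ 18; y = λ·(16 - 18) - 64 ≡ 36. → (18, 36)
4P: (18, 36) + (52, 39). λ = (39 - 36)/(52 - 18) ≡ 3/34 mod 71. 34⁻¹ ≡ 23 (mod 71) since 34·23 = 782 ≡ 1, so λ ≡ 69.
  x = λ² - 18 - 52 = 4761 - 70 ≡ 5; y = λ·(18 - 5) - 36 ≡ 9. → (5, 9)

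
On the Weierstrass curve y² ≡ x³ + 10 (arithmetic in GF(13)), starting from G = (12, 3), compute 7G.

(12, 3)

Repeated addition: build up to 7G.
2G: tangent at (12, 3): λ = (3·12² + 0)/(2·3) ≡ 3/6. 6⁻¹ ≡ 11 (mod 13), so λ ≡ 3·11 ≡ 7.
  x = λ² - 12 - 12 = 49 - 24 ≡ 12; y = λ·(12 - 12) - 3 ≡ 10. → (12, 10)
3G: (12, 10) + (12, 3): same x and y₁ ≡ -y₂, so the sum is O.
4G: O + (12, 3) = (12, 3) (identity).
5G: tangent at (12, 3): λ = (3·12² + 0)/(2·3) ≡ 3/6. 6⁻¹ ≡ 11 (mod 13), so λ ≡ 3·11 ≡ 7.
  x = λ² - 12 - 12 = 49 - 24 ≡ 12; y = λ·(12 - 12) - 3 ≡ 10. → (12, 10)
6G: (12, 10) + (12, 3): same x and y₁ ≡ -y₂, so the sum is O.
7G: O + (12, 3) = (12, 3) (identity).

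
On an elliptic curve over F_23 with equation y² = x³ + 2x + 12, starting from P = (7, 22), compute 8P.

(2, 22)

Double-and-add on 8 = (1000)₂. Start with P = (7, 22) for the leading 1-bit.
double: tangent at (7, 22): λ = (3·7² + 2)/(2·22) ≡ 11/21. 21⁻¹ ≡ 11 (mod 23) since 21·11 = 231 ≡ 1, so λ ≡ 11·11 ≡ 6.
  x = λ² - 7 - 7 = 36 - 14 ≡ 22; y = λ·(7 - 22) - 22 ≡ 3. → (22, 3)
double: tangent at (22, 3): λ = (3·22² + 2)/(2·3) ≡ 5/6. 6⁻¹ ≡ 4 (mod 23), so λ ≡ 5·4 ≡ 20.
  x = λ² - 22 - 22 = 400 - 44 ≡ 11; y = λ·(22 - 11) - 3 ≡ 10. → (11, 10)
double: tangent at (11, 10): λ = (3·11² + 2)/(2·10) ≡ 20/20. 20⁻¹ ≡ 15 (mod 23), so λ ≡ 20·15 ≡ 1.
  x = λ² - 11 - 11 = 1 - 22 ≡ 2; y = λ·(11 - 2) - 10 ≡ 22. → (2, 22)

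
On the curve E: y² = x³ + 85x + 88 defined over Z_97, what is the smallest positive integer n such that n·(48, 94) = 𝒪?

6

2P: tangent at (48, 94): λ = (3·48² + 85)/(2·94) ≡ 13/91. 91⁻¹ ≡ 16 (mod 97) since 91·16 = 1456 ≡ 1, so λ ≡ 13·16 ≡ 14.
  x = λ² - 48 - 48 = 196 - 96 ≡ 3; y = λ·(48 - 3) - 94 ≡ 51. → (3, 51)
3P: (3, 51) + (48, 94). λ = (94 - 51)/(48 - 3) ≡ 43/45 mod 97. 45⁻¹ ≡ 69 (mod 97) since 45·69 = 3105 ≡ 1, so λ ≡ 57.
  x = λ² - 3 - 48 = 3249 - 51 ≡ 94; y = λ·(3 - 94) - 51 ≡ 0. → (94, 0)
4P: (94, 0) + (48, 94). λ = (94 - 0)/(48 - 94) ≡ 94/51 mod 97. 51⁻¹ ≡ 78 (mod 97) since 51·78 = 3978 ≡ 1, so λ ≡ 57.
  x = λ² - 94 - 48 = 3249 - 142 ≡ 3; y = λ·(94 - 3) - 0 ≡ 46. → (3, 46)
5P: (3, 46) + (48, 94). λ = (94 - 46)/(48 - 3) ≡ 48/45 mod 97. 45⁻¹ ≡ 69 (mod 97) since 45·69 = 3105 ≡ 1, so λ ≡ 14.
  x = λ² - 3 - 48 = 196 - 51 ≡ 48; y = λ·(3 - 48) - 46 ≡ 3. → (48, 3)
6P: (48, 3) + (48, 94): same x and y₁ ≡ -y₂, so the sum is 𝒪.
6P = 𝒪, so the order is 6.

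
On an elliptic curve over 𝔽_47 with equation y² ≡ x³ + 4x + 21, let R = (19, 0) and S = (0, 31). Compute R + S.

(19, 0) + (0, 31). λ = (31 - 0)/(0 - 19) ≡ 31/28 mod 47. 28⁻¹ ≡ 42 (mod 47) since 28·42 = 1176 ≡ 1, so λ ≡ 33.
  x = λ² - 19 - 0 = 1089 - 19 ≡ 36; y = λ·(19 - 36) - 0 ≡ 3. → (36, 3)

(36, 3)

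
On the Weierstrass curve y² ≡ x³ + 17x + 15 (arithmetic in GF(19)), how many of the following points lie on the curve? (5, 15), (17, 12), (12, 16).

3

(5, 15): 15² ≡ 16, rhs ≡ 16 → on.
(17, 12): 12² ≡ 11, rhs ≡ 11 → on.
(12, 16): 16² ≡ 9, rhs ≡ 9 → on.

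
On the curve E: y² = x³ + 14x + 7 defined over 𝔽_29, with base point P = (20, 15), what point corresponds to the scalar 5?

Repeated addition: build up to 5P.
2P: tangent at (20, 15): λ = (3·20² + 14)/(2·15) ≡ 25/1. 1⁻¹ ≡ 1 (mod 29) since 1·1 = 1 ≡ 1, so λ ≡ 25·1 ≡ 25.
  x = λ² - 20 - 20 = 625 - 40 ≡ 5; y = λ·(20 - 5) - 15 ≡ 12. → (5, 12)
3P: (5, 12) + (20, 15). λ = (15 - 12)/(20 - 5) ≡ 3/15 mod 29. 15⁻¹ ≡ 2 (mod 29) since 15·2 = 30 ≡ 1, so λ ≡ 6.
  x = λ² - 5 - 20 = 36 - 25 ≡ 11; y = λ·(5 - 11) - 12 ≡ 10. → (11, 10)
4P: (11, 10) + (20, 15). λ = (15 - 10)/(20 - 11) ≡ 5/9 mod 29. 9⁻¹ ≡ 13 (mod 29), so λ ≡ 7.
  x = λ² - 11 - 20 = 49 - 31 ≡ 18; y = λ·(11 - 18) - 10 ≡ 28. → (18, 28)
5P: (18, 28) + (20, 15). λ = (15 - 28)/(20 - 18) ≡ 16/2 mod 29. 2⁻¹ ≡ 15 (mod 29) since 2·15 = 30 ≡ 1, so λ ≡ 8.
  x = λ² - 18 - 20 = 64 - 38 ≡ 26; y = λ·(18 - 26) - 28 ≡ 24. → (26, 24)

(26, 24)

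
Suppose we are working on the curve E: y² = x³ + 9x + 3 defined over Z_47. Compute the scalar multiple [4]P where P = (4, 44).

(42, 31)

Repeated addition: build up to 4P.
2P: tangent at (4, 44): λ = (3·4² + 9)/(2·44) ≡ 10/41. 41⁻¹ ≡ 39 (mod 47) since 41·39 = 1599 ≡ 1, so λ ≡ 10·39 ≡ 14.
  x = λ² - 4 - 4 = 196 - 8 ≡ 0; y = λ·(4 - 0) - 44 ≡ 12. → (0, 12)
3P: (0, 12) + (4, 44). λ = (44 - 12)/(4 - 0) ≡ 32/4 mod 47. 4⁻¹ ≡ 12 (mod 47), so λ ≡ 8.
  x = λ² - 0 - 4 = 64 - 4 ≡ 13; y = λ·(0 - 13) - 12 ≡ 25. → (13, 25)
4P: (13, 25) + (4, 44). λ = (44 - 25)/(4 - 13) ≡ 19/38 mod 47. 38⁻¹ ≡ 26 (mod 47), so λ ≡ 24.
  x = λ² - 13 - 4 = 576 - 17 ≡ 42; y = λ·(13 - 42) - 25 ≡ 31. → (42, 31)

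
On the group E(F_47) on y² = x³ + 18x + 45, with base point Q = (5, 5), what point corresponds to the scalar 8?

(19, 14)

Repeated addition: build up to 8Q.
2Q: tangent at (5, 5): λ = (3·5² + 18)/(2·5) ≡ 46/10. 10⁻¹ ≡ 33 (mod 47), so λ ≡ 46·33 ≡ 14.
  x = λ² - 5 - 5 = 196 - 10 ≡ 45; y = λ·(5 - 45) - 5 ≡ 46. → (45, 46)
3Q: (45, 46) + (5, 5). λ = (5 - 46)/(5 - 45) ≡ 6/7 mod 47. 7⁻¹ ≡ 27 (mod 47), so λ ≡ 21.
  x = λ² - 45 - 5 = 441 - 50 ≡ 15; y = λ·(45 - 15) - 46 ≡ 20. → (15, 20)
4Q: (15, 20) + (5, 5). λ = (5 - 20)/(5 - 15) ≡ 32/37 mod 47. 37⁻¹ ≡ 14 (mod 47) since 37·14 = 518 ≡ 1, so λ ≡ 25.
  x = λ² - 15 - 5 = 625 - 20 ≡ 41; y = λ·(15 - 41) - 20 ≡ 35. → (41, 35)
5Q: (41, 35) + (5, 5). λ = (5 - 35)/(5 - 41) ≡ 17/11 mod 47. 11⁻¹ ≡ 30 (mod 47), so λ ≡ 40.
  x = λ² - 41 - 5 = 1600 - 46 ≡ 3; y = λ·(41 - 3) - 35 ≡ 28. → (3, 28)
6Q: (3, 28) + (5, 5). λ = (5 - 28)/(5 - 3) ≡ 24/2 mod 47. 2⁻¹ ≡ 24 (mod 47), so λ ≡ 12.
  x = λ² - 3 - 5 = 144 - 8 ≡ 42; y = λ·(3 - 42) - 28 ≡ 21. → (42, 21)
7Q: (42, 21) + (5, 5). λ = (5 - 21)/(5 - 42) ≡ 31/10 mod 47. 10⁻¹ ≡ 33 (mod 47), so λ ≡ 36.
  x = λ² - 42 - 5 = 1296 - 47 ≡ 27; y = λ·(42 - 27) - 21 ≡ 2. → (27, 2)
8Q: (27, 2) + (5, 5). λ = (5 - 2)/(5 - 27) ≡ 3/25 mod 47. 25⁻¹ ≡ 32 (mod 47) since 25·32 = 800 ≡ 1, so λ ≡ 2.
  x = λ² - 27 - 5 = 4 - 32 ≡ 19; y = λ·(27 - 19) - 2 ≡ 14. → (19, 14)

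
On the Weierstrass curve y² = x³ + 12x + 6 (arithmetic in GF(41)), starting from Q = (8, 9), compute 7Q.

Repeated addition: build up to 7Q.
2Q: tangent at (8, 9): λ = (3·8² + 12)/(2·9) ≡ 40/18. 18⁻¹ ≡ 16 (mod 41), so λ ≡ 40·16 ≡ 25.
  x = λ² - 8 - 8 = 625 - 16 ≡ 35; y = λ·(8 - 35) - 9 ≡ 13. → (35, 13)
3Q: (35, 13) + (8, 9). λ = (9 - 13)/(8 - 35) ≡ 37/14 mod 41. 14⁻¹ ≡ 3 (mod 41) since 14·3 = 42 ≡ 1, so λ ≡ 29.
  x = λ² - 35 - 8 = 841 - 43 ≡ 19; y = λ·(35 - 19) - 13 ≡ 0. → (19, 0)
4Q: (19, 0) + (8, 9). λ = (9 - 0)/(8 - 19) ≡ 9/30 mod 41. 30⁻¹ ≡ 26 (mod 41) since 30·26 = 780 ≡ 1, so λ ≡ 29.
  x = λ² - 19 - 8 = 841 - 27 ≡ 35; y = λ·(19 - 35) - 0 ≡ 28. → (35, 28)
5Q: (35, 28) + (8, 9). λ = (9 - 28)/(8 - 35) ≡ 22/14 mod 41. 14⁻¹ ≡ 3 (mod 41) since 14·3 = 42 ≡ 1, so λ ≡ 25.
  x = λ² - 35 - 8 = 625 - 43 ≡ 8; y = λ·(35 - 8) - 28 ≡ 32. → (8, 32)
6Q: (8, 32) + (8, 9): same x and y₁ ≡ -y₂, so the sum is 𝒪.
7Q: 𝒪 + (8, 9) = (8, 9) (identity).

(8, 9)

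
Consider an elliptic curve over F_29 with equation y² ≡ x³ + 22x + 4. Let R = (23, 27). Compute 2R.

tangent at (23, 27): λ = (3·23² + 22)/(2·27) ≡ 14/25. 25⁻¹ ≡ 7 (mod 29) since 25·7 = 175 ≡ 1, so λ ≡ 14·7 ≡ 11.
  x = λ² - 23 - 23 = 121 - 46 ≡ 17; y = λ·(23 - 17) - 27 ≡ 10. → (17, 10)

(17, 10)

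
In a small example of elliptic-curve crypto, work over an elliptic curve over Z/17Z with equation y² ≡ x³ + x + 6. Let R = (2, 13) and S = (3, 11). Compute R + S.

(16, 15)

(2, 13) + (3, 11). λ = (11 - 13)/(3 - 2) ≡ 15/1 mod 17. 1⁻¹ ≡ 1 (mod 17) since 1·1 = 1 ≡ 1, so λ ≡ 15.
  x = λ² - 2 - 3 = 225 - 5 ≡ 16; y = λ·(2 - 16) - 13 ≡ 15. → (16, 15)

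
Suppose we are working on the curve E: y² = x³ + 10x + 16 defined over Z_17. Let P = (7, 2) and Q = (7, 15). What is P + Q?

O

The two points share x = 7 and their y-coordinates satisfy 2 + 15 ≡ 0 (mod 17), so they are inverses. Their sum is O.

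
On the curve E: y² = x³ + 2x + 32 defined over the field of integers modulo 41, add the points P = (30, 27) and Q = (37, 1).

(30, 27) + (37, 1). λ = (1 - 27)/(37 - 30) ≡ 15/7 mod 41. 7⁻¹ ≡ 6 (mod 41), so λ ≡ 8.
  x = λ² - 30 - 37 = 64 - 67 ≡ 38; y = λ·(30 - 38) - 27 ≡ 32. → (38, 32)

(38, 32)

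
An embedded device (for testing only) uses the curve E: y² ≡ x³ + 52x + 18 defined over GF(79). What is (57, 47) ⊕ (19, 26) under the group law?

(41, 45)

(57, 47) + (19, 26). λ = (26 - 47)/(19 - 57) ≡ 58/41 mod 79. 41⁻¹ ≡ 27 (mod 79), so λ ≡ 65.
  x = λ² - 57 - 19 = 4225 - 76 ≡ 41; y = λ·(57 - 41) - 47 ≡ 45. → (41, 45)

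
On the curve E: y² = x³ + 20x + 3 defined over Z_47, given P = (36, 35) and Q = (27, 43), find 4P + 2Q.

First 4P:
Repeated addition: build up to 4P.
2P: tangent at (36, 35): λ = (3·36² + 20)/(2·35) ≡ 7/23. 23⁻¹ ≡ 45 (mod 47), so λ ≡ 7·45 ≡ 33.
  x = λ² - 36 - 36 = 1089 - 72 ≡ 30; y = λ·(36 - 30) - 35 ≡ 22. → (30, 22)
3P: (30, 22) + (36, 35). λ = (35 - 22)/(36 - 30) ≡ 13/6 mod 47. 6⁻¹ ≡ 8 (mod 47), so λ ≡ 10.
  x = λ² - 30 - 36 = 100 - 66 ≡ 34; y = λ·(30 - 34) - 22 ≡ 32. → (34, 32)
4P: (34, 32) + (36, 35). λ = (35 - 32)/(36 - 34) ≡ 3/2 mod 47. 2⁻¹ ≡ 24 (mod 47), so λ ≡ 25.
  x = λ² - 34 - 36 = 625 - 70 ≡ 38; y = λ·(34 - 38) - 32 ≡ 9. → (38, 9)
4P = (38, 9).
Next 2Q:
Repeated addition: build up to 2Q.
2Q: tangent at (27, 43): λ = (3·27² + 20)/(2·43) ≡ 45/39. 39⁻¹ ≡ 41 (mod 47) since 39·41 = 1599 ≡ 1, so λ ≡ 45·41 ≡ 12.
  x = λ² - 27 - 27 = 144 - 54 ≡ 43; y = λ·(27 - 43) - 43 ≡ 0. → (43, 0)
2Q = (43, 0).
Finally 4P + 2Q:
(38, 9) + (43, 0). λ = (0 - 9)/(43 - 38) ≡ 38/5 mod 47. 5⁻¹ ≡ 19 (mod 47), so λ ≡ 17.
  x = λ² - 38 - 43 = 289 - 81 ≡ 20; y = λ·(38 - 20) - 9 ≡ 15. → (20, 15)

(20, 15)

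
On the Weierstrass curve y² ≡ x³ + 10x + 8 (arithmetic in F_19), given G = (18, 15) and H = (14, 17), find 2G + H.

(13, 13)

First 2G:
Repeated addition: build up to 2G.
2G: tangent at (18, 15): λ = (3·18² + 10)/(2·15) ≡ 13/11. 11⁻¹ ≡ 7 (mod 19), so λ ≡ 13·7 ≡ 15.
  x = λ² - 18 - 18 = 225 - 36 ≡ 18; y = λ·(18 - 18) - 15 ≡ 4. → (18, 4)
2G = (18, 4).
Finally 2G + H:
(18, 4) + (14, 17). λ = (17 - 4)/(14 - 18) ≡ 13/15 mod 19. 15⁻¹ ≡ 14 (mod 19), so λ ≡ 11.
  x = λ² - 18 - 14 = 121 - 32 ≡ 13; y = λ·(18 - 13) - 4 ≡ 13. → (13, 13)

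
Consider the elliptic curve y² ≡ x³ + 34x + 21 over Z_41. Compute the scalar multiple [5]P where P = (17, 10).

Double-and-add on 5 = (101)₂. Start with P = (17, 10) for the leading 1-bit.
double: tangent at (17, 10): λ = (3·17² + 34)/(2·10) ≡ 40/20. 20⁻¹ ≡ 39 (mod 41) since 20·39 = 780 ≡ 1, so λ ≡ 40·39 ≡ 2.
  x = λ² - 17 - 17 = 4 - 34 ≡ 11; y = λ·(17 - 11) - 10 ≡ 2. → (11, 2)
double: tangent at (11, 2): λ = (3·11² + 34)/(2·2) ≡ 28/4. 4⁻¹ ≡ 31 (mod 41), so λ ≡ 28·31 ≡ 7.
  x = λ² - 11 - 11 = 49 - 22 ≡ 27; y = λ·(11 - 27) - 2 ≡ 9. → (27, 9)
add P: (27, 9) + (17, 10). λ = (10 - 9)/(17 - 27) ≡ 1/31 mod 41. 31⁻¹ ≡ 4 (mod 41) since 31·4 = 124 ≡ 1, so λ ≡ 4.
  x = λ² - 27 - 17 = 16 - 44 ≡ 13; y = λ·(27 - 13) - 9 ≡ 6. → (13, 6)

(13, 6)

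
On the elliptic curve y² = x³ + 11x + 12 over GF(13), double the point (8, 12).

tangent at (8, 12): λ = (3·8² + 11)/(2·12) ≡ 8/11. 11⁻¹ ≡ 6 (mod 13), so λ ≡ 8·6 ≡ 9.
  x = λ² - 8 - 8 = 81 - 16 ≡ 0; y = λ·(8 - 0) - 12 ≡ 8. → (0, 8)

(0, 8)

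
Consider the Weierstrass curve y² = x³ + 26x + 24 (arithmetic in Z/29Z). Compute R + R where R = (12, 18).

(1, 14)

tangent at (12, 18): λ = (3·12² + 26)/(2·18) ≡ 23/7. 7⁻¹ ≡ 25 (mod 29), so λ ≡ 23·25 ≡ 24.
  x = λ² - 12 - 12 = 576 - 24 ≡ 1; y = λ·(12 - 1) - 18 ≡ 14. → (1, 14)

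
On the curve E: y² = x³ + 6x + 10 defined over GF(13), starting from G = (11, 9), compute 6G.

Repeated addition: build up to 6G.
2G: tangent at (11, 9): λ = (3·11² + 6)/(2·9) ≡ 5/5. 5⁻¹ ≡ 8 (mod 13) since 5·8 = 40 ≡ 1, so λ ≡ 5·8 ≡ 1.
  x = λ² - 11 - 11 = 1 - 22 ≡ 5; y = λ·(11 - 5) - 9 ≡ 10. → (5, 10)
3G: (5, 10) + (11, 9). λ = (9 - 10)/(11 - 5) ≡ 12/6 mod 13. 6⁻¹ ≡ 11 (mod 13) since 6·11 = 66 ≡ 1, so λ ≡ 2.
  x = λ² - 5 - 11 = 4 - 16 ≡ 1; y = λ·(5 - 1) - 10 ≡ 11. → (1, 11)
4G: (1, 11) + (11, 9). λ = (9 - 11)/(11 - 1) ≡ 11/10 mod 13. 10⁻¹ ≡ 4 (mod 13) since 10·4 = 40 ≡ 1, so λ ≡ 5.
  x = λ² - 1 - 11 = 25 - 12 ≡ 0; y = λ·(1 - 0) - 11 ≡ 7. → (0, 7)
5G: (0, 7) + (11, 9). λ = (9 - 7)/(11 - 0) ≡ 2/11 mod 13. 11⁻¹ ≡ 6 (mod 13), so λ ≡ 12.
  x = λ² - 0 - 11 = 144 - 11 ≡ 3; y = λ·(0 - 3) - 7 ≡ 9. → (3, 9)
6G: (3, 9) + (11, 9). λ = (9 - 9)/(11 - 3) ≡ 0/8 mod 13. 8⁻¹ ≡ 5 (mod 13), so λ ≡ 0.
  x = λ² - 3 - 11 = 0 - 14 ≡ 12; y = λ·(3 - 12) - 9 ≡ 4. → (12, 4)

(12, 4)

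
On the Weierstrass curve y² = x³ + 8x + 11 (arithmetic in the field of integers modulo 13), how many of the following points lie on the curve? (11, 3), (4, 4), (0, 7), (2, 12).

(11, 3): 3² ≡ 9, rhs ≡ 0 → off.
(4, 4): 4² ≡ 3, rhs ≡ 3 → on.
(0, 7): 7² ≡ 10, rhs ≡ 11 → off.
(2, 12): 12² ≡ 1, rhs ≡ 9 → off.

1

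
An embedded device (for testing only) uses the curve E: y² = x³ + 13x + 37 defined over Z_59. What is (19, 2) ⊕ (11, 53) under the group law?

(30, 46)

(19, 2) + (11, 53). λ = (53 - 2)/(11 - 19) ≡ 51/51 mod 59. 51⁻¹ ≡ 22 (mod 59) since 51·22 = 1122 ≡ 1, so λ ≡ 1.
  x = λ² - 19 - 11 = 1 - 30 ≡ 30; y = λ·(19 - 30) - 2 ≡ 46. → (30, 46)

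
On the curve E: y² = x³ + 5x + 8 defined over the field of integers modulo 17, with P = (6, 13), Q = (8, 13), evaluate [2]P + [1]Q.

(0, 5)

First 2P:
Repeated addition: build up to 2P.
2P: tangent at (6, 13): λ = (3·6² + 5)/(2·13) ≡ 11/9. 9⁻¹ ≡ 2 (mod 17) since 9·2 = 18 ≡ 1, so λ ≡ 11·2 ≡ 5.
  x = λ² - 6 - 6 = 25 - 12 ≡ 13; y = λ·(6 - 13) - 13 ≡ 3. → (13, 3)
2P = (13, 3).
Finally 2P + Q:
(13, 3) + (8, 13). λ = (13 - 3)/(8 - 13) ≡ 10/12 mod 17. 12⁻¹ ≡ 10 (mod 17), so λ ≡ 15.
  x = λ² - 13 - 8 = 225 - 21 ≡ 0; y = λ·(13 - 0) - 3 ≡ 5. → (0, 5)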